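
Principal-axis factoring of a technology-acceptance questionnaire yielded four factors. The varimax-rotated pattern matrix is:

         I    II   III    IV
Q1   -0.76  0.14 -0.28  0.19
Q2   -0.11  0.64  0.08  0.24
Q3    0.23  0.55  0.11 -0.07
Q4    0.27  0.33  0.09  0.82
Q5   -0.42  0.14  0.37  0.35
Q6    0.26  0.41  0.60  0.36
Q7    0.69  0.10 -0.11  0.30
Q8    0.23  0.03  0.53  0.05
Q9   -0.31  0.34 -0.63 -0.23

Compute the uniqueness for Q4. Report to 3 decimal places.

h² = 0.27² + 0.33² + 0.09² + 0.82² = 0.0729 + 0.1089 + 0.0081 + 0.6724 = 0.8623
Uniqueness u² = 1 − h² = 1 − 0.8623 = 0.1377

0.138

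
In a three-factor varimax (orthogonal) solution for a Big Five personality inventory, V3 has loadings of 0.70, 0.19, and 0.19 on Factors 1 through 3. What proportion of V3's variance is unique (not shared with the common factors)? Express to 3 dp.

0.438

h² = 0.70² + 0.19² + 0.19² = 0.4900 + 0.0361 + 0.0361 = 0.5622
Uniqueness u² = 1 − h² = 1 − 0.5622 = 0.4378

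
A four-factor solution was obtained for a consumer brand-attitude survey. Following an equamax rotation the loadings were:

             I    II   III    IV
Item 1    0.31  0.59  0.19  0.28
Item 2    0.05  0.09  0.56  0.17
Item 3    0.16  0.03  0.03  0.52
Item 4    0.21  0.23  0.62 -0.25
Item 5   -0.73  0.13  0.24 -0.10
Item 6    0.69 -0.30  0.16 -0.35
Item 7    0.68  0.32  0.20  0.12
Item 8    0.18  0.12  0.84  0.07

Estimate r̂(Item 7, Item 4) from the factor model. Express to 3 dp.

0.310

r̂ = Σ λ_i·λ_j across factors = (0.68)(0.21) + (0.32)(0.23) + (0.20)(0.62) + (0.12)(-0.25)
  = +0.1428 +0.0736 +0.1240 -0.0300 = 0.3104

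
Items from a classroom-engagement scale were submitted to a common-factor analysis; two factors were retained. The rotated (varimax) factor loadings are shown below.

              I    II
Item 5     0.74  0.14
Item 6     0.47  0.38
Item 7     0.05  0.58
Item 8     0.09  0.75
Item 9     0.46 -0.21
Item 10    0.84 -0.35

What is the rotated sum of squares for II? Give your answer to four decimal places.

1.2295

SS loadings for II = 0.14² + 0.38² + 0.58² + 0.75² + (-0.21)² + (-0.35)² = 0.0196 + 0.1444 + 0.3364 + 0.5625 + 0.0441 + 0.1225 = 1.2295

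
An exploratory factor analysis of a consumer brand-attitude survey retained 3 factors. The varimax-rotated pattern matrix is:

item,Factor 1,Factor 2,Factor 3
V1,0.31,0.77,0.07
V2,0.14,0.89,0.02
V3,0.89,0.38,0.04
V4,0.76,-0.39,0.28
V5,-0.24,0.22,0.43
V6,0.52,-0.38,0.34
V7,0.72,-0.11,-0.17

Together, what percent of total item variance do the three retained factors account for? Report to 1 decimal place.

Communalities: 0.6939, 0.8121, 0.9381, 0.8081, 0.2909, 0.5304, 0.5594; Σh² = 4.6329.
Total variance with 7 standardized items is 7, so the solution explains 4.6329/7 = 0.6618 = 66.18%.

66.2%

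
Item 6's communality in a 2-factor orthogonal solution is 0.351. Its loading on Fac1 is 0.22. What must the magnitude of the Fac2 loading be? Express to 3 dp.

Under orthogonal rotation h² = Σλ², so λ_Fac2² = h² − (0.0484) = 0.351 − 0.0484 = 0.3026.
|λ| = √0.3026 = 0.5501.

0.550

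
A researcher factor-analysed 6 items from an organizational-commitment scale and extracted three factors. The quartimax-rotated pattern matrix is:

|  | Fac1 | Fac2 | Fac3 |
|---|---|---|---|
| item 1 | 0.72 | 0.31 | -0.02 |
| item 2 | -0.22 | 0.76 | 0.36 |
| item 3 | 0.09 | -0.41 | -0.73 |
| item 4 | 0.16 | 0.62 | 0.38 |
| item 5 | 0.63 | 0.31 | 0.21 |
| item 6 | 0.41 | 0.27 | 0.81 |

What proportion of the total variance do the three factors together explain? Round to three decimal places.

0.678

Communalities: 0.6149, 0.7556, 0.7091, 0.5544, 0.5371, 0.8971; Σh² = 4.0682.
Total variance with 6 standardized items is 6, so the solution explains 4.0682/6 = 0.6780.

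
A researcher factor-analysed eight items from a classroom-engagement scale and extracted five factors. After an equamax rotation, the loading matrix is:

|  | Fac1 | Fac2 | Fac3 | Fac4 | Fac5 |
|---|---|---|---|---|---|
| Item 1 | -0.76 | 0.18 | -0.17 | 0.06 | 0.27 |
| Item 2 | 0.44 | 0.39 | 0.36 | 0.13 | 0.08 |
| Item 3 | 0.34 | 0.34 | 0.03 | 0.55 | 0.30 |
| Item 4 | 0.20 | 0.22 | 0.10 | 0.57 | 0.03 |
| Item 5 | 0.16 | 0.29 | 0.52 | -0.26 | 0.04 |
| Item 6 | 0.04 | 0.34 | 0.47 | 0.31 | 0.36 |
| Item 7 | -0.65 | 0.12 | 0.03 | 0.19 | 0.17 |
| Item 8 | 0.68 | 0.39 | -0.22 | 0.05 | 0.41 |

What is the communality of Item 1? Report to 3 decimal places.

0.715

h² = (-0.76)² + 0.18² + (-0.17)² + 0.06² + 0.27² = 0.5776 + 0.0324 + 0.0289 + 0.0036 + 0.0729 = 0.7154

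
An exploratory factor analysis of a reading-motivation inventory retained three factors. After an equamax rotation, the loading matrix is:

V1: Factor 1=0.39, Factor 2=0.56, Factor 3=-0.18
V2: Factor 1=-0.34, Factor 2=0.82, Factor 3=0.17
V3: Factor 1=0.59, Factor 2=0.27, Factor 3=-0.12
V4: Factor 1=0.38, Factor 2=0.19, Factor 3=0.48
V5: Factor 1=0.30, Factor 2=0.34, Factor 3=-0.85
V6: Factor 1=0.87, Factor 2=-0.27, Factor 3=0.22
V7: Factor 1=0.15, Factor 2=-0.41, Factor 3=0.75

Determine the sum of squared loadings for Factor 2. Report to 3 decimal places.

SS loadings for Factor 2 = 0.56² + 0.82² + 0.27² + 0.19² + 0.34² + (-0.27)² + (-0.41)² = 0.3136 + 0.6724 + 0.0729 + 0.0361 + 0.1156 + 0.0729 + 0.1681 = 1.4516

1.452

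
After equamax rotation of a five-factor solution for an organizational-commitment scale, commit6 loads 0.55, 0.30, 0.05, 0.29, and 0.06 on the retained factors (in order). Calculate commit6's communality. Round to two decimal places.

0.48

h² = 0.55² + 0.30² + 0.05² + 0.29² + 0.06² = 0.3025 + 0.0900 + 0.0025 + 0.0841 + 0.0036 = 0.4827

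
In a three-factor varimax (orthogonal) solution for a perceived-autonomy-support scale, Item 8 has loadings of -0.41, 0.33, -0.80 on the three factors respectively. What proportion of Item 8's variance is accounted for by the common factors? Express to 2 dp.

h² = (-0.41)² + 0.33² + (-0.80)² = 0.1681 + 0.1089 + 0.6400 = 0.9170

0.92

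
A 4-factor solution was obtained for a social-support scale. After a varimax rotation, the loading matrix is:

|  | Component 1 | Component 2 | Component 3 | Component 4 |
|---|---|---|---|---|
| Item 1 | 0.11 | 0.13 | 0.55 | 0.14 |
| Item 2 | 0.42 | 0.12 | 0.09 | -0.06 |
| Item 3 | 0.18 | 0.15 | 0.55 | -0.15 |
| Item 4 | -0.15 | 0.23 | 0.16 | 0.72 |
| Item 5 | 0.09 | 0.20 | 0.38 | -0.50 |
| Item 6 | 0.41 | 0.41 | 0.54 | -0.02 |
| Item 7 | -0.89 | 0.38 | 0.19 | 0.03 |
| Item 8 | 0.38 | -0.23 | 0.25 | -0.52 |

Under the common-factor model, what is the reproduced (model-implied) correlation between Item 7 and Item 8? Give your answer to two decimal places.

r̂ = Σ λ_i·λ_j across factors = (-0.89)(0.38) + (0.38)(-0.23) + (0.19)(0.25) + (0.03)(-0.52)
  = -0.3382 -0.0874 +0.0475 -0.0156 = -0.3937

-0.39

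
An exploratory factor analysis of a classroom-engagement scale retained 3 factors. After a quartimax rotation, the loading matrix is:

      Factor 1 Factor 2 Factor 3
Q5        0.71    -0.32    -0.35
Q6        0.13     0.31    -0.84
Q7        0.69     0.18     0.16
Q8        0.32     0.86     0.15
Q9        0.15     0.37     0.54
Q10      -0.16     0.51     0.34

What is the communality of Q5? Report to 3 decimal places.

0.729

h² = 0.71² + (-0.32)² + (-0.35)² = 0.5041 + 0.1024 + 0.1225 = 0.7290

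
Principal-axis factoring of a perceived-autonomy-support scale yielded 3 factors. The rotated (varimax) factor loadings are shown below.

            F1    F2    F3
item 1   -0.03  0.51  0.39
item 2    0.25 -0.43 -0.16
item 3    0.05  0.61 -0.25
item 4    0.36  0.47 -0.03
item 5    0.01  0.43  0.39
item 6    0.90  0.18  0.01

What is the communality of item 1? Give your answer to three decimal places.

h² = (-0.03)² + 0.51² + 0.39² = 0.0009 + 0.2601 + 0.1521 = 0.4131

0.413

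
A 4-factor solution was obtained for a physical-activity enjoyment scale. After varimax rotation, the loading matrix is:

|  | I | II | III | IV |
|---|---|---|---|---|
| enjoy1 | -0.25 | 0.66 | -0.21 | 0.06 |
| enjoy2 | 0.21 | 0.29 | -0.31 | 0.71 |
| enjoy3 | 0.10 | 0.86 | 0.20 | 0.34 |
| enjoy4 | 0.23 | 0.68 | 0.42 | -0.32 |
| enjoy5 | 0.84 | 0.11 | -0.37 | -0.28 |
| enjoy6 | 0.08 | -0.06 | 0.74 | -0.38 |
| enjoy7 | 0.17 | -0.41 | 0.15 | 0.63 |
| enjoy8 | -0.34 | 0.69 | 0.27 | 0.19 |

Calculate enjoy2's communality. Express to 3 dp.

0.728

h² = 0.21² + 0.29² + (-0.31)² + 0.71² = 0.0441 + 0.0841 + 0.0961 + 0.5041 = 0.7284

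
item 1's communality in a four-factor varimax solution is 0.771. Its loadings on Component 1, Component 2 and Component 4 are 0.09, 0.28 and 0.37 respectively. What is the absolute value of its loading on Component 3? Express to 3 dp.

Under orthogonal rotation h² = Σλ², so λ_Component 3² = h² − (0.2234) = 0.771 − 0.2234 = 0.5476.
|λ| = √0.5476 = 0.7400.

0.740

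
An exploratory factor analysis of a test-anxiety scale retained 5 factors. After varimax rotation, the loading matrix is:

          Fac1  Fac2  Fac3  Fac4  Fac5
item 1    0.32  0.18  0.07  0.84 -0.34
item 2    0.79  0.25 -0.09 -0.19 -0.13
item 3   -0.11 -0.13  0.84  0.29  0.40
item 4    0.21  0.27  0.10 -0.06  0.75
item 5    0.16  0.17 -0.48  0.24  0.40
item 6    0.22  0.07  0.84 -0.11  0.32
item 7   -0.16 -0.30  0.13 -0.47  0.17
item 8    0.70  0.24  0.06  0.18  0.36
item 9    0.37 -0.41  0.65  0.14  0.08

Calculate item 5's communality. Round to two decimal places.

h² = 0.16² + 0.17² + (-0.48)² + 0.24² + 0.40² = 0.0256 + 0.0289 + 0.2304 + 0.0576 + 0.1600 = 0.5025

0.50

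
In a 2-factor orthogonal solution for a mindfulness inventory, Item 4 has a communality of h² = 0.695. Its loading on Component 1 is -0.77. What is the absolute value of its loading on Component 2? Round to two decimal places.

Under orthogonal rotation h² = Σλ², so λ_Component 2² = h² − (0.5929) = 0.695 − 0.5929 = 0.1021.
|λ| = √0.1021 = 0.3195.

0.32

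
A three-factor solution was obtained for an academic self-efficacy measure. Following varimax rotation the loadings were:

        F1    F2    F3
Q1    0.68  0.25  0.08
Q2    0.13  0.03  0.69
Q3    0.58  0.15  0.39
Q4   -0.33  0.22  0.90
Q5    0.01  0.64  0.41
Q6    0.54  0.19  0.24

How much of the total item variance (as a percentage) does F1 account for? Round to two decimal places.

SS loadings for F1 = 0.68² + 0.13² + 0.58² + (-0.33)² + 0.01² + 0.54² = 1.2163
With 6 standardized items, total variance = 6. Proportion = 1.2163/6 = 0.2027 → 20.27%.

20.27%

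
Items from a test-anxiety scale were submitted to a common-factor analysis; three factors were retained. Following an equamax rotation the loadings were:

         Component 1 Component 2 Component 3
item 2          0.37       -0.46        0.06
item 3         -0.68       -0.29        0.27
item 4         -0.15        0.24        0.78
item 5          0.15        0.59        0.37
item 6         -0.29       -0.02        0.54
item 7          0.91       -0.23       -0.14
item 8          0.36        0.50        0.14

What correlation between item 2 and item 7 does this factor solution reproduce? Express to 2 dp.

r̂ = Σ λ_i·λ_j across factors = (0.37)(0.91) + (-0.46)(-0.23) + (0.06)(-0.14)
  = +0.3367 +0.1058 -0.0084 = 0.4341

0.43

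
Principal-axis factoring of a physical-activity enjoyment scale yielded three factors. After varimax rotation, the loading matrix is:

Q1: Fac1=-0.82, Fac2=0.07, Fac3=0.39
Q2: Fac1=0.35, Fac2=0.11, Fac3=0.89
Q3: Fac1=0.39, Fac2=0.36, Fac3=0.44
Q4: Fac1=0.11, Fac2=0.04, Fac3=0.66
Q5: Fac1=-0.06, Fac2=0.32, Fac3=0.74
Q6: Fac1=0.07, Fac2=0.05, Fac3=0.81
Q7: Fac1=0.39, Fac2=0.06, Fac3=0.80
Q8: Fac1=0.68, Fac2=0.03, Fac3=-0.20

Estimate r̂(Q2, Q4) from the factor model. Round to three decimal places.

r̂ = Σ λ_i·λ_j across factors = (0.35)(0.11) + (0.11)(0.04) + (0.89)(0.66)
  = +0.0385 +0.0044 +0.5874 = 0.6303

0.630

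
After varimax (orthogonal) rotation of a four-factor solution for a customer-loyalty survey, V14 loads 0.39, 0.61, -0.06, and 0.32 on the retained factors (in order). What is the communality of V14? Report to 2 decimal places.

0.63

h² = 0.39² + 0.61² + (-0.06)² + 0.32² = 0.1521 + 0.3721 + 0.0036 + 0.1024 = 0.6302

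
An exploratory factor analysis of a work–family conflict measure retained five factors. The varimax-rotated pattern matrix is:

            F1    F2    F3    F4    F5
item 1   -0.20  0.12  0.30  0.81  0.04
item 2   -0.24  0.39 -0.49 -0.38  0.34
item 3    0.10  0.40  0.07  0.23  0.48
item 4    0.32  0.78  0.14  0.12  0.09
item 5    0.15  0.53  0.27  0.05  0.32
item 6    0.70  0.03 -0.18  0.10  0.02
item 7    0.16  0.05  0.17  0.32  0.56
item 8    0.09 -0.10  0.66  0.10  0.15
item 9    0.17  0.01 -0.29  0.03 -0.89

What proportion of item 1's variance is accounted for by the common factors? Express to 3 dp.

0.802

h² = (-0.20)² + 0.12² + 0.30² + 0.81² + 0.04² = 0.0400 + 0.0144 + 0.0900 + 0.6561 + 0.0016 = 0.8021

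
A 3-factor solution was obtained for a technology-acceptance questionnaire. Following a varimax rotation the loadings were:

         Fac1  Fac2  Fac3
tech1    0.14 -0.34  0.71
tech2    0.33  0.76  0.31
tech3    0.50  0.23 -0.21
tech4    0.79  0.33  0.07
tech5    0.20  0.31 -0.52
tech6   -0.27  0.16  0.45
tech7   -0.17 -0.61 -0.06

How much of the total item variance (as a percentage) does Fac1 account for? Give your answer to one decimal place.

SS loadings for Fac1 = 0.14² + 0.33² + 0.50² + 0.79² + 0.20² + (-0.27)² + (-0.17)² = 1.1444
With 7 standardized items, total variance = 7. Proportion = 1.1444/7 = 0.1635 → 16.35%.

16.3%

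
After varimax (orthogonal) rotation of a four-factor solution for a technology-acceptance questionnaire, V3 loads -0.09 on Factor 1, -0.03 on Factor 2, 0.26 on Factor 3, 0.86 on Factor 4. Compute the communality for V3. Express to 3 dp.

h² = (-0.09)² + (-0.03)² + 0.26² + 0.86² = 0.0081 + 0.0009 + 0.0676 + 0.7396 = 0.8162

0.816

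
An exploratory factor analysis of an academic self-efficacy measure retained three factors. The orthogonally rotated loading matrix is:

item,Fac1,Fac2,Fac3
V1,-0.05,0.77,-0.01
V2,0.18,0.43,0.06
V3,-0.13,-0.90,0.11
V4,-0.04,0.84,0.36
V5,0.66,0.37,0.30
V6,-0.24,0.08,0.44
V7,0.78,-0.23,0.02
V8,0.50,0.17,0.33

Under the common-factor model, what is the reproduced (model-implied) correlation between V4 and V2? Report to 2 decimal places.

r̂ = Σ λ_i·λ_j across factors = (-0.04)(0.18) + (0.84)(0.43) + (0.36)(0.06)
  = -0.0072 +0.3612 +0.0216 = 0.3756

0.38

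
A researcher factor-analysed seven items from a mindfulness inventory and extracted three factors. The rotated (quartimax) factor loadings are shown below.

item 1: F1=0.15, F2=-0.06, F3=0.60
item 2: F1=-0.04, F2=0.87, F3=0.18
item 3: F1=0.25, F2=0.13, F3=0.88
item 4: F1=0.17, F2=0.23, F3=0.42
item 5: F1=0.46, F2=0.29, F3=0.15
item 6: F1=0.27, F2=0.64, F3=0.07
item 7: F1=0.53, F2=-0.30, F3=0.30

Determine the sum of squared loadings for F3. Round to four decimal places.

1.4606

SS loadings for F3 = 0.60² + 0.18² + 0.88² + 0.42² + 0.15² + 0.07² + 0.30² = 0.3600 + 0.0324 + 0.7744 + 0.1764 + 0.0225 + 0.0049 + 0.0900 = 1.4606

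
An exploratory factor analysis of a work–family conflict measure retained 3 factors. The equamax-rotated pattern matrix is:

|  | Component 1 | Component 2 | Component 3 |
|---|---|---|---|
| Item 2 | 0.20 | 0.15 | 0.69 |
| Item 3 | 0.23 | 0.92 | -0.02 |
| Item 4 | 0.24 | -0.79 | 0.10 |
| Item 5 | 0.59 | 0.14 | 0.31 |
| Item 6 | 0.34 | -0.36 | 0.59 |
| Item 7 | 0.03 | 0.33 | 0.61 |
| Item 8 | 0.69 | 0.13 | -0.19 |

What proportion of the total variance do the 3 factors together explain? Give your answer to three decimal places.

0.600

SS loadings by factor: 1.0912, 1.7680, 1.3389; total = 4.1981.
Total variance with 7 standardized items is 7, so the solution explains 4.1981/7 = 0.5997.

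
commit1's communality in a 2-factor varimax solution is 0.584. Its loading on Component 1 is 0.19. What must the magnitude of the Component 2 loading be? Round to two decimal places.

Under orthogonal rotation h² = Σλ², so λ_Component 2² = h² − (0.0361) = 0.584 − 0.0361 = 0.5479.
|λ| = √0.5479 = 0.7402.

0.74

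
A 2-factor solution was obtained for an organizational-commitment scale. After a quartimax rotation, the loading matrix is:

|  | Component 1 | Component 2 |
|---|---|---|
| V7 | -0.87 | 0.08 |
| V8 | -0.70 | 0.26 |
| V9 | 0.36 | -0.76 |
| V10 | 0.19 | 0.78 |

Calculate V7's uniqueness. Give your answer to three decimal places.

0.237

h² = (-0.87)² + 0.08² = 0.7569 + 0.0064 = 0.7633
Uniqueness u² = 1 − h² = 1 − 0.7633 = 0.2367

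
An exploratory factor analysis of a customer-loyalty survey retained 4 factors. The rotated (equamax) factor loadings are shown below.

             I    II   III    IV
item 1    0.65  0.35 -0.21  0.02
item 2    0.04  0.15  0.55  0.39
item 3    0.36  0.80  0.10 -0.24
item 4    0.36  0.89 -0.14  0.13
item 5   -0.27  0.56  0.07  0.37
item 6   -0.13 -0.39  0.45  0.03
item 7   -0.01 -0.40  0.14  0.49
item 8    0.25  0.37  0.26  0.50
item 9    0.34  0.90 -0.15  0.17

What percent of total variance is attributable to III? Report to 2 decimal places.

SS loadings for III = (-0.21)² + 0.55² + 0.10² + (-0.14)² + 0.07² + 0.45² + 0.14² + 0.26² + (-0.15)² = 0.6933
With 9 standardized items, total variance = 9. Proportion = 0.6933/9 = 0.0770 → 7.70%.

7.70%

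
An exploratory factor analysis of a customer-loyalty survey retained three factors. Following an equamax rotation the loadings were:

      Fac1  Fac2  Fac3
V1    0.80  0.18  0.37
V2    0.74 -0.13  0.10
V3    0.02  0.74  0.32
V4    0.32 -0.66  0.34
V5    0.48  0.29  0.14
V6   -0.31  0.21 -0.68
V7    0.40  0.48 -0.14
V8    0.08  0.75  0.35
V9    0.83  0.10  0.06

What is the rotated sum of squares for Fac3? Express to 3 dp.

SS loadings for Fac3 = 0.37² + 0.10² + 0.32² + 0.34² + 0.14² + (-0.68)² + (-0.14)² + 0.35² + 0.06² = 0.1369 + 0.0100 + 0.1024 + 0.1156 + 0.0196 + 0.4624 + 0.0196 + 0.1225 + 0.0036 = 0.9926

0.993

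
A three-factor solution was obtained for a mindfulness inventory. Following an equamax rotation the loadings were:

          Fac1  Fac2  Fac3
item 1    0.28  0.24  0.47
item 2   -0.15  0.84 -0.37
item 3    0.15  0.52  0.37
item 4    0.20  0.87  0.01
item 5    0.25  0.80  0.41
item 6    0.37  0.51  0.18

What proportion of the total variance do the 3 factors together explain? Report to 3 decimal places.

0.625

Communalities: 0.3569, 0.8650, 0.4298, 0.7970, 0.8706, 0.4294; Σh² = 3.7487.
Total variance with 6 standardized items is 6, so the solution explains 3.7487/6 = 0.6248.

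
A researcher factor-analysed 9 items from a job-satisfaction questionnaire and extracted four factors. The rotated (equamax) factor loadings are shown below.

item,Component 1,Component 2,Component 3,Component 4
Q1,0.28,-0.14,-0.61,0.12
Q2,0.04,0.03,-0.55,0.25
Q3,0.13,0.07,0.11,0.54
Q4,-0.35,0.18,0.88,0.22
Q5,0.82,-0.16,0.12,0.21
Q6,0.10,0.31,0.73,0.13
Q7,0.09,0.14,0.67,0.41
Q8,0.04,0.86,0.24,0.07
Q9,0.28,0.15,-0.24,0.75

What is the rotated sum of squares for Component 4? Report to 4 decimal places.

SS loadings for Component 4 = 0.12² + 0.25² + 0.54² + 0.22² + 0.21² + 0.13² + 0.41² + 0.07² + 0.75² = 0.0144 + 0.0625 + 0.2916 + 0.0484 + 0.0441 + 0.0169 + 0.1681 + 0.0049 + 0.5625 = 1.2134

1.2134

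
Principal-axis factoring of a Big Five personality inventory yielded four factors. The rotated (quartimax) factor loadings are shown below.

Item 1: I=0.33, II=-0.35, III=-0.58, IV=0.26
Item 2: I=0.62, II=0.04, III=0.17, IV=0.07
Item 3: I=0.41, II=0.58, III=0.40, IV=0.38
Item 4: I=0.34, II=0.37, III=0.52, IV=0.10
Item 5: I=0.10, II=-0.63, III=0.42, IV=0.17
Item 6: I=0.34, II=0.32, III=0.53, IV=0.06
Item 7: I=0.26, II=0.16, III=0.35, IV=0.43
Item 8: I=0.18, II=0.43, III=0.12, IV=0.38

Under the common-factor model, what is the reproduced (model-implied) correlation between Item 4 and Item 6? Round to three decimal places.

0.516

r̂ = Σ λ_i·λ_j across factors = (0.34)(0.34) + (0.37)(0.32) + (0.52)(0.53) + (0.10)(0.06)
  = +0.1156 +0.1184 +0.2756 +0.0060 = 0.5156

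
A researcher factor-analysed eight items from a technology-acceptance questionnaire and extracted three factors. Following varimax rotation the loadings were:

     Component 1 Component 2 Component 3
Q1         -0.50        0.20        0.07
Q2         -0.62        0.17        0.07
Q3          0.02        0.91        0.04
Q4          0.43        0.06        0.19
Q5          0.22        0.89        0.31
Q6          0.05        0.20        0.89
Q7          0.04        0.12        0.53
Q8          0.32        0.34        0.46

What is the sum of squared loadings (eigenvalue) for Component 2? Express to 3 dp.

SS loadings for Component 2 = 0.20² + 0.17² + 0.91² + 0.06² + 0.89² + 0.20² + 0.12² + 0.34² = 0.0400 + 0.0289 + 0.8281 + 0.0036 + 0.7921 + 0.0400 + 0.0144 + 0.1156 = 1.8627

1.863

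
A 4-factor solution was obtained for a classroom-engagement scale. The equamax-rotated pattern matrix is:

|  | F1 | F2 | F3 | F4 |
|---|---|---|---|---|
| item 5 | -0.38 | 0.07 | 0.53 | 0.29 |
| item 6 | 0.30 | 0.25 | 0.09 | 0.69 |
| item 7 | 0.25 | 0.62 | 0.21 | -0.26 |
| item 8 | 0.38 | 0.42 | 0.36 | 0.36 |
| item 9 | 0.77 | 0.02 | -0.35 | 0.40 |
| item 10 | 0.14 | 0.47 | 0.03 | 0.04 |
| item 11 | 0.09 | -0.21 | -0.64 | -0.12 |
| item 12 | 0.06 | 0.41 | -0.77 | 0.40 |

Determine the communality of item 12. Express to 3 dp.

h² = 0.06² + 0.41² + (-0.77)² + 0.40² = 0.0036 + 0.1681 + 0.5929 + 0.1600 = 0.9246

0.925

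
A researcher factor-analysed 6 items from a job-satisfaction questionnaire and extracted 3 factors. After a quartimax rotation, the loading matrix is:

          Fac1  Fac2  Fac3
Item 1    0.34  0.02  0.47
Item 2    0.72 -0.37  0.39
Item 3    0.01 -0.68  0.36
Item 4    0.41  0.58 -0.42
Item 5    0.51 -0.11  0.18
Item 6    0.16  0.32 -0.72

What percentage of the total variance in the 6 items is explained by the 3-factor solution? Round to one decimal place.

56.1%

SS loadings by factor: 1.0879, 1.0506, 1.2298; total = 3.3683.
Total variance with 6 standardized items is 6, so the solution explains 3.3683/6 = 0.5614 = 56.14%.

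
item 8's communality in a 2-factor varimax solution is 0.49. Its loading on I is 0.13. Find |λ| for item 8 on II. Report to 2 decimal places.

0.69

Under orthogonal rotation h² = Σλ², so λ_II² = h² − (0.0169) = 0.49 − 0.0169 = 0.4731.
|λ| = √0.4731 = 0.6878.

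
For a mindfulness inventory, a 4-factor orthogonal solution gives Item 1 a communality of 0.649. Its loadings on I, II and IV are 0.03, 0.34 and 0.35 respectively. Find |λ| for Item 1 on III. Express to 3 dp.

0.640

Under orthogonal rotation h² = Σλ², so λ_III² = h² − (0.2390) = 0.649 − 0.2390 = 0.4100.
|λ| = √0.4100 = 0.6403.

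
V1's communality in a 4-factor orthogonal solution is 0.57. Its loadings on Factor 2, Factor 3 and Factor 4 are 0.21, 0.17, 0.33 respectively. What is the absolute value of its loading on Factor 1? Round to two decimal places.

0.62

Under orthogonal rotation h² = Σλ², so λ_Factor 1² = h² − (0.1819) = 0.57 − 0.1819 = 0.3881.
|λ| = √0.3881 = 0.6230.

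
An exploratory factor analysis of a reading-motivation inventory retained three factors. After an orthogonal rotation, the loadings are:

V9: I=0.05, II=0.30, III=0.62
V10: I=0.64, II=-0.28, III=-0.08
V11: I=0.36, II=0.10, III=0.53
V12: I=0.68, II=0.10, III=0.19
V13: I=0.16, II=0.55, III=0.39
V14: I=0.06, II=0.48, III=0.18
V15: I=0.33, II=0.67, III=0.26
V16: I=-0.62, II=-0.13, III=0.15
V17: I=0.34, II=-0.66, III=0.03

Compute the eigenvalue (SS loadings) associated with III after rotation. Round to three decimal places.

SS loadings for III = 0.62² + (-0.08)² + 0.53² + 0.19² + 0.39² + 0.18² + 0.26² + 0.15² + 0.03² = 0.3844 + 0.0064 + 0.2809 + 0.0361 + 0.1521 + 0.0324 + 0.0676 + 0.0225 + 0.0009 = 0.9833

0.983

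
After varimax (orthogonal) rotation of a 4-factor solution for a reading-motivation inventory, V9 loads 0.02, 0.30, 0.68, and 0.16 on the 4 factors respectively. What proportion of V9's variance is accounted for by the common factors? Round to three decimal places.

h² = 0.02² + 0.30² + 0.68² + 0.16² = 0.0004 + 0.0900 + 0.4624 + 0.0256 = 0.5784

0.578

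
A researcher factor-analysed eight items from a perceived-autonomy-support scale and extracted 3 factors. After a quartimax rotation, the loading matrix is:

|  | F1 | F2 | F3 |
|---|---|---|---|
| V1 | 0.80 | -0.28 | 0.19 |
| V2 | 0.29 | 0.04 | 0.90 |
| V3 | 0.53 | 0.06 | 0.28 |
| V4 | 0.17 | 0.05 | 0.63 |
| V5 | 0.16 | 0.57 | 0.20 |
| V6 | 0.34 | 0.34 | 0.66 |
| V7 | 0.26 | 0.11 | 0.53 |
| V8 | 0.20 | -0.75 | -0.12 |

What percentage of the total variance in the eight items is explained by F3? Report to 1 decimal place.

SS loadings for F3 = 0.19² + 0.90² + 0.28² + 0.63² + 0.20² + 0.66² + 0.53² + (-0.12)² = 2.0923
With 8 standardized items, total variance = 8. Proportion = 2.0923/8 = 0.2615 → 26.15%.

26.2%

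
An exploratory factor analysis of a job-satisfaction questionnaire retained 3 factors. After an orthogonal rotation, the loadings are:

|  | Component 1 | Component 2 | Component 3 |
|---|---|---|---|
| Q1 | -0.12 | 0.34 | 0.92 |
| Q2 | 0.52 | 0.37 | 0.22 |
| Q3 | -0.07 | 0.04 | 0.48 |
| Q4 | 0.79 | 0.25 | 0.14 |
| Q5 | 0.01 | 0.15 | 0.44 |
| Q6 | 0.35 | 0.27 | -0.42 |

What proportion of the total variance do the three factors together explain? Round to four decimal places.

Communalities: 0.9764, 0.4557, 0.2369, 0.7062, 0.2162, 0.3718; Σh² = 2.9632.
Total variance with 6 standardized items is 6, so the solution explains 2.9632/6 = 0.4939.

0.4939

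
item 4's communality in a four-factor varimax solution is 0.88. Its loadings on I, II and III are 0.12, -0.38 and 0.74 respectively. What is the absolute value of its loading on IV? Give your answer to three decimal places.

0.417

Under orthogonal rotation h² = Σλ², so λ_IV² = h² − (0.7064) = 0.88 − 0.7064 = 0.1736.
|λ| = √0.1736 = 0.4167.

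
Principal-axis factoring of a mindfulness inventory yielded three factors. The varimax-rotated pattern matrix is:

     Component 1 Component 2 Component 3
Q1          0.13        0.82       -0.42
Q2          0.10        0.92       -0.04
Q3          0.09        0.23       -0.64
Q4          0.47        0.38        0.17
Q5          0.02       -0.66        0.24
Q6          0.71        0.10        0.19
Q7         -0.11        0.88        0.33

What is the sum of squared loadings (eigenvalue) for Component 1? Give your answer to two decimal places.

0.77

SS loadings for Component 1 = 0.13² + 0.10² + 0.09² + 0.47² + 0.02² + 0.71² + (-0.11)² = 0.0169 + 0.0100 + 0.0081 + 0.2209 + 0.0004 + 0.5041 + 0.0121 = 0.7725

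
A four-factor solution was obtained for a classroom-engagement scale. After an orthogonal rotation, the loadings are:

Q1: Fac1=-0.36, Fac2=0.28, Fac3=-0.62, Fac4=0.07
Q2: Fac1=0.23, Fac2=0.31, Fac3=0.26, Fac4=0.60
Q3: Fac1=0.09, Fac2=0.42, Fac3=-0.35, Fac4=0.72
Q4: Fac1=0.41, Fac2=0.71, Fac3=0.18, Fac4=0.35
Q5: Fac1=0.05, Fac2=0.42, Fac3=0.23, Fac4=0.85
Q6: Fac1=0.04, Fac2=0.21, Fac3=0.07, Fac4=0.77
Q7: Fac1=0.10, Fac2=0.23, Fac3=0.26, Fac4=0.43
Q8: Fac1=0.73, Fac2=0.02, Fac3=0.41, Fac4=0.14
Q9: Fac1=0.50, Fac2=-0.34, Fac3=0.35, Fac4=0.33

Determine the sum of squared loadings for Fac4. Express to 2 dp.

SS loadings for Fac4 = 0.07² + 0.60² + 0.72² + 0.35² + 0.85² + 0.77² + 0.43² + 0.14² + 0.33² = 0.0049 + 0.3600 + 0.5184 + 0.1225 + 0.7225 + 0.5929 + 0.1849 + 0.0196 + 0.1089 = 2.6346

2.63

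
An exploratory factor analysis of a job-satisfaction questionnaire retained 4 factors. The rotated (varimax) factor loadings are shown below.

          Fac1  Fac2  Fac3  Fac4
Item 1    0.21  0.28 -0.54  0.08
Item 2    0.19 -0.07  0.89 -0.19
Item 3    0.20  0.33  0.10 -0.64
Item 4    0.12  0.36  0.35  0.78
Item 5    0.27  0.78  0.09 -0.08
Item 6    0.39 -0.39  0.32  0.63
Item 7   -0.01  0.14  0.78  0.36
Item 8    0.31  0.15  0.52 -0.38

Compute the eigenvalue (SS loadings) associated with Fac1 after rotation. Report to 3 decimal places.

0.456

SS loadings for Fac1 = 0.21² + 0.19² + 0.20² + 0.12² + 0.27² + 0.39² + (-0.01)² + 0.31² = 0.0441 + 0.0361 + 0.0400 + 0.0144 + 0.0729 + 0.1521 + 0.0001 + 0.0961 = 0.4558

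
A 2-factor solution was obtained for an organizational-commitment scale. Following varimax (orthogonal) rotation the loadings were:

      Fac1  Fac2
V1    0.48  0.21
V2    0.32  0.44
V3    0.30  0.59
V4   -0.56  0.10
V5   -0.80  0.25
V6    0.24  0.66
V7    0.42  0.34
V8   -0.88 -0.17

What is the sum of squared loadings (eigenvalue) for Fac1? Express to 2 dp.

2.38

SS loadings for Fac1 = 0.48² + 0.32² + 0.30² + (-0.56)² + (-0.80)² + 0.24² + 0.42² + (-0.88)² = 0.2304 + 0.1024 + 0.0900 + 0.3136 + 0.6400 + 0.0576 + 0.1764 + 0.7744 = 2.3848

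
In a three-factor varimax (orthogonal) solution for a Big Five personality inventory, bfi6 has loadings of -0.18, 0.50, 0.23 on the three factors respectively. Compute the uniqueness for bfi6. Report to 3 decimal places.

h² = (-0.18)² + 0.50² + 0.23² = 0.0324 + 0.2500 + 0.0529 = 0.3353
Uniqueness u² = 1 − h² = 1 − 0.3353 = 0.6647

0.665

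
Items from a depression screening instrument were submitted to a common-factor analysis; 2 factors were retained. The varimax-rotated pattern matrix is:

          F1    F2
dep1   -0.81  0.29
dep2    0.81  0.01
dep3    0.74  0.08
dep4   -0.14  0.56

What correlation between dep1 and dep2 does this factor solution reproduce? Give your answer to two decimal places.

r̂ = Σ λ_i·λ_j across factors = (-0.81)(0.81) + (0.29)(0.01)
  = -0.6561 +0.0029 = -0.6532

-0.65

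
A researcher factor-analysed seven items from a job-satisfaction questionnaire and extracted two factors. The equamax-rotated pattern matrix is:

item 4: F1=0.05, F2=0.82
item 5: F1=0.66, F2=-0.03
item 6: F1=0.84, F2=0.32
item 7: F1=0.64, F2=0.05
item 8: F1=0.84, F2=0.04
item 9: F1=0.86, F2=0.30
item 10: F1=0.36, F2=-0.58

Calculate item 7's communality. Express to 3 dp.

h² = 0.64² + 0.05² = 0.4096 + 0.0025 = 0.4121

0.412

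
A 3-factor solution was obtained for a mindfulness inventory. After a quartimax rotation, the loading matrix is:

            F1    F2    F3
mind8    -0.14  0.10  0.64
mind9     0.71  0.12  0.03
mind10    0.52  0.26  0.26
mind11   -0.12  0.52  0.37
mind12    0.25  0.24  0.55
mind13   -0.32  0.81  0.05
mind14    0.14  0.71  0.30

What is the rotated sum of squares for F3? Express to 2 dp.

1.01

SS loadings for F3 = 0.64² + 0.03² + 0.26² + 0.37² + 0.55² + 0.05² + 0.30² = 0.4096 + 0.0009 + 0.0676 + 0.1369 + 0.3025 + 0.0025 + 0.0900 = 1.0100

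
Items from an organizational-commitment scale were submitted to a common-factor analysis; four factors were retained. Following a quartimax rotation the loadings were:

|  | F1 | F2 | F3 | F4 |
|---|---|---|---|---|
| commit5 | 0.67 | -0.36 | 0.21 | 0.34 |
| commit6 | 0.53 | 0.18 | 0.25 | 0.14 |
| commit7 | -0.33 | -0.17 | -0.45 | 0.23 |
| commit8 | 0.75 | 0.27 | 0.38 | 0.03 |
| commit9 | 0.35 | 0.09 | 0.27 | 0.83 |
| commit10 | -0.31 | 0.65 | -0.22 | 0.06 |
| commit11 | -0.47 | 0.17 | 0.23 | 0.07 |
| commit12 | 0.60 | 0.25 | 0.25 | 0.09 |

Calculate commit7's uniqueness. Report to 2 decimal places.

0.61

h² = (-0.33)² + (-0.17)² + (-0.45)² + 0.23² = 0.1089 + 0.0289 + 0.2025 + 0.0529 = 0.3932
Uniqueness u² = 1 − h² = 1 − 0.3932 = 0.6068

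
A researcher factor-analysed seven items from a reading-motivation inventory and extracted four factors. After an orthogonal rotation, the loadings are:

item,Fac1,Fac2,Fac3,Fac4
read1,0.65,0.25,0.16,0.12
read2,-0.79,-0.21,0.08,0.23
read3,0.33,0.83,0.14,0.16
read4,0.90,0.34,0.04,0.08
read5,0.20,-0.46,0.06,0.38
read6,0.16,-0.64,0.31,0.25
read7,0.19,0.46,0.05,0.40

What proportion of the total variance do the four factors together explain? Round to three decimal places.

SS loadings by factor: 2.0672, 1.7439, 0.1554, 0.4662; total = 4.4327.
Total variance with 7 standardized items is 7, so the solution explains 4.4327/7 = 0.6332.

0.633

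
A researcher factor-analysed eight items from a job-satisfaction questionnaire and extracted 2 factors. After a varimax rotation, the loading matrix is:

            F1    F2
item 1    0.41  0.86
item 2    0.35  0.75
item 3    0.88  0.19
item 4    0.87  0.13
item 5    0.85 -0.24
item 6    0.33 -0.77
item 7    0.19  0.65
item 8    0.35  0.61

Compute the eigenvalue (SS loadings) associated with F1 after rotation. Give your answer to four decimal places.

2.8119

SS loadings for F1 = 0.41² + 0.35² + 0.88² + 0.87² + 0.85² + 0.33² + 0.19² + 0.35² = 0.1681 + 0.1225 + 0.7744 + 0.7569 + 0.7225 + 0.1089 + 0.0361 + 0.1225 = 2.8119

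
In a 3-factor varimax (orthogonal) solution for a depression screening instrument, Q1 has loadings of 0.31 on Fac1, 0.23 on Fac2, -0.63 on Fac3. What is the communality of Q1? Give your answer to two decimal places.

h² = 0.31² + 0.23² + (-0.63)² = 0.0961 + 0.0529 + 0.3969 = 0.5459

0.55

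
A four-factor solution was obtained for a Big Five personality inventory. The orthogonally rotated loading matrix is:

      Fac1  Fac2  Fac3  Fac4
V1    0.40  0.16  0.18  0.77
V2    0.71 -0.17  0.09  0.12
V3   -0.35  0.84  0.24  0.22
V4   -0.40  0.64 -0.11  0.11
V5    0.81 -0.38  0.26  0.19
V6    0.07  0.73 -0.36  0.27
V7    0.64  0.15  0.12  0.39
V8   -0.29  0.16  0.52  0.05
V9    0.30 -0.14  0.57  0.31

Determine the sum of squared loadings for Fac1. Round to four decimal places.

2.1913

SS loadings for Fac1 = 0.40² + 0.71² + (-0.35)² + (-0.40)² + 0.81² + 0.07² + 0.64² + (-0.29)² + 0.30² = 0.1600 + 0.5041 + 0.1225 + 0.1600 + 0.6561 + 0.0049 + 0.4096 + 0.0841 + 0.0900 = 2.1913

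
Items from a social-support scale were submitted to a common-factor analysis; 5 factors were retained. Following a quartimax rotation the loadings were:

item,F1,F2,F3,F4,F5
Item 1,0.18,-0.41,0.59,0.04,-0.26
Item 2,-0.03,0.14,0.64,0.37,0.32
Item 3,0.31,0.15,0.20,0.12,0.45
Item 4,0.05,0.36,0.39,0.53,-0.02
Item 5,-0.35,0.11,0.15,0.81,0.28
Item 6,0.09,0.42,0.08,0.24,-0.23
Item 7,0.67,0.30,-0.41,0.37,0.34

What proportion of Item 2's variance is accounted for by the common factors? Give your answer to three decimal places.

0.669

h² = (-0.03)² + 0.14² + 0.64² + 0.37² + 0.32² = 0.0009 + 0.0196 + 0.4096 + 0.1369 + 0.1024 = 0.6694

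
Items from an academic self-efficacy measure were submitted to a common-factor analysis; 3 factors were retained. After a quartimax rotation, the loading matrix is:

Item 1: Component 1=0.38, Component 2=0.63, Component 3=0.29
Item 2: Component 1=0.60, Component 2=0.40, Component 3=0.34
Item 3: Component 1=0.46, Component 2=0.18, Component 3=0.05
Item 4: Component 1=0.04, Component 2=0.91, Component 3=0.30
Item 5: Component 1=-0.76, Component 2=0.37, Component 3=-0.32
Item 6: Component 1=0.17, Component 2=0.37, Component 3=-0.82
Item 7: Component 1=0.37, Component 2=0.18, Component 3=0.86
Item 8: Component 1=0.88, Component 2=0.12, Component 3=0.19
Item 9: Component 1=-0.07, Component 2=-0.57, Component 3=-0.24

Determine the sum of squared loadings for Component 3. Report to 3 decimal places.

SS loadings for Component 3 = 0.29² + 0.34² + 0.05² + 0.30² + (-0.32)² + (-0.82)² + 0.86² + 0.19² + (-0.24)² = 0.0841 + 0.1156 + 0.0025 + 0.0900 + 0.1024 + 0.6724 + 0.7396 + 0.0361 + 0.0576 = 1.9003

1.900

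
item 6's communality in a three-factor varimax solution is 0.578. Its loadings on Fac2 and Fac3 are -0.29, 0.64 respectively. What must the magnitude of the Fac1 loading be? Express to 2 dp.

Under orthogonal rotation h² = Σλ², so λ_Fac1² = h² − (0.4937) = 0.578 − 0.4937 = 0.0843.
|λ| = √0.0843 = 0.2903.

0.29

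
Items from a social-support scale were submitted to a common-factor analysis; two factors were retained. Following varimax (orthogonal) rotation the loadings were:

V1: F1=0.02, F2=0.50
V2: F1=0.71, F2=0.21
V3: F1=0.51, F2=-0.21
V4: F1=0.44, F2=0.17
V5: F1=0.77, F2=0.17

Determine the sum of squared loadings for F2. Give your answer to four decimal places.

SS loadings for F2 = 0.50² + 0.21² + (-0.21)² + 0.17² + 0.17² = 0.2500 + 0.0441 + 0.0441 + 0.0289 + 0.0289 = 0.3960

0.3960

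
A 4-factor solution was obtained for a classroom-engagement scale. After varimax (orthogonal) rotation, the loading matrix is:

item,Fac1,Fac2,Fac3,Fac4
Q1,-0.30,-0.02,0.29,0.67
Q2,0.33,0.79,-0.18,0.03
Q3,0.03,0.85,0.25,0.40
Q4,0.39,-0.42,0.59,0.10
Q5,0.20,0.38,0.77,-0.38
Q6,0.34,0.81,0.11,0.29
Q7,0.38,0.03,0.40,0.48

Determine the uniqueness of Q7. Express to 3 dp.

h² = 0.38² + 0.03² + 0.40² + 0.48² = 0.1444 + 0.0009 + 0.1600 + 0.2304 = 0.5357
Uniqueness u² = 1 − h² = 1 − 0.5357 = 0.4643

0.464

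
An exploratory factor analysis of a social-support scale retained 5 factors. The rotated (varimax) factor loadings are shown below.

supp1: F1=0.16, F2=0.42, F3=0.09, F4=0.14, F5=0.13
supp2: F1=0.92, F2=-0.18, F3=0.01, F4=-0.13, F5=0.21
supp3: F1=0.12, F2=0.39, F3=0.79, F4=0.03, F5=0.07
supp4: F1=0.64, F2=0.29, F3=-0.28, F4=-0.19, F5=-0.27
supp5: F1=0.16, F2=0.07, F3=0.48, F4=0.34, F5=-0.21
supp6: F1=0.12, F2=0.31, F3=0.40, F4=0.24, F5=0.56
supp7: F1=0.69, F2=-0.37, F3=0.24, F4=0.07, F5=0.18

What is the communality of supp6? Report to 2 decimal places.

h² = 0.12² + 0.31² + 0.40² + 0.24² + 0.56² = 0.0144 + 0.0961 + 0.1600 + 0.0576 + 0.3136 = 0.6417

0.64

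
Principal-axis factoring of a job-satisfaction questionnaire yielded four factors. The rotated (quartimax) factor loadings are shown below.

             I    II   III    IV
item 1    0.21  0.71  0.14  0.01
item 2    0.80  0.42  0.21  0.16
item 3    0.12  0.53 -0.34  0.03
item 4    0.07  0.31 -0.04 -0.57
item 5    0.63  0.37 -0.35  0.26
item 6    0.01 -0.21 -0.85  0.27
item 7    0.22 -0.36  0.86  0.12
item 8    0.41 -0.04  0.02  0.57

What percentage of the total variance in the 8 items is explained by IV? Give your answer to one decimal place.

10.4%

SS loadings for IV = 0.01² + 0.16² + 0.03² + (-0.57)² + 0.26² + 0.27² + 0.12² + 0.57² = 0.8313
With 8 standardized items, total variance = 8. Proportion = 0.8313/8 = 0.1039 → 10.39%.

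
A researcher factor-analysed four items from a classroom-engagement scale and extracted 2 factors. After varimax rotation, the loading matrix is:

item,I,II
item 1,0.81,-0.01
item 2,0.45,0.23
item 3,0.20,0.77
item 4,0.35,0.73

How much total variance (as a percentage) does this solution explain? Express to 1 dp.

55.0%

Communalities: 0.6562, 0.2554, 0.6329, 0.6554; Σh² = 2.1999.
Total variance with 4 standardized items is 4, so the solution explains 2.1999/4 = 0.5500 = 55.00%.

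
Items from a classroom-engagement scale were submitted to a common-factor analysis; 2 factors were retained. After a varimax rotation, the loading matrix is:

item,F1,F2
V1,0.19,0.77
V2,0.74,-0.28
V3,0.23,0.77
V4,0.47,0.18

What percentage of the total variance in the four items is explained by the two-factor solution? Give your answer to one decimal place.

Communalities: 0.6290, 0.6260, 0.6458, 0.2533; Σh² = 2.1541.
Total variance with 4 standardized items is 4, so the solution explains 2.1541/4 = 0.5385 = 53.85%.

53.9%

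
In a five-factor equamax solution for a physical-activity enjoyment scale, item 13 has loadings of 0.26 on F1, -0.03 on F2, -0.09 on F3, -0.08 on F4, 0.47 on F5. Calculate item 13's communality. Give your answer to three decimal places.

h² = 0.26² + (-0.03)² + (-0.09)² + (-0.08)² + 0.47² = 0.0676 + 0.0009 + 0.0081 + 0.0064 + 0.2209 = 0.3039

0.304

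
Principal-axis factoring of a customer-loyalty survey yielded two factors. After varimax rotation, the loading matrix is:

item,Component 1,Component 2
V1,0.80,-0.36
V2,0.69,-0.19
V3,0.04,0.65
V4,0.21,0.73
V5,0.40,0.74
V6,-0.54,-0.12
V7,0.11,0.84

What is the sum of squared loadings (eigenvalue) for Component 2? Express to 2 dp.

SS loadings for Component 2 = (-0.36)² + (-0.19)² + 0.65² + 0.73² + 0.74² + (-0.12)² + 0.84² = 0.1296 + 0.0361 + 0.4225 + 0.5329 + 0.5476 + 0.0144 + 0.7056 = 2.3887

2.39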